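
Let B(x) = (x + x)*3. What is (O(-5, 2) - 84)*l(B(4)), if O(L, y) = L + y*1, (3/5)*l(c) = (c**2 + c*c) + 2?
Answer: -167330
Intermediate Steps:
B(x) = 6*x (B(x) = (2*x)*3 = 6*x)
l(c) = 10/3 + 10*c**2/3 (l(c) = 5*((c**2 + c*c) + 2)/3 = 5*((c**2 + c**2) + 2)/3 = 5*(2*c**2 + 2)/3 = 5*(2 + 2*c**2)/3 = 10/3 + 10*c**2/3)
O(L, y) = L + y
(O(-5, 2) - 84)*l(B(4)) = ((-5 + 2) - 84)*(10/3 + 10*(6*4)**2/3) = (-3 - 84)*(10/3 + (10/3)*24**2) = -87*(10/3 + (10/3)*576) = -87*(10/3 + 1920) = -87*5770/3 = -167330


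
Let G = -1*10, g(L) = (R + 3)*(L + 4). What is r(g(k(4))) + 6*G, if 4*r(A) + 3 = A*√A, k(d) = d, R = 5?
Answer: 269/4 ≈ 67.250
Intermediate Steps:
g(L) = 32 + 8*L (g(L) = (5 + 3)*(L + 4) = 8*(4 + L) = 32 + 8*L)
r(A) = -¾ + A^(3/2)/4 (r(A) = -¾ + (A*√A)/4 = -¾ + A^(3/2)/4)
G = -10
r(g(k(4))) + 6*G = (-¾ + (32 + 8*4)^(3/2)/4) + 6*(-10) = (-¾ + (32 + 32)^(3/2)/4) - 60 = (-¾ + 64^(3/2)/4) - 60 = (-¾ + (¼)*512) - 60 = (-¾ + 128) - 60 = 509/4 - 60 = 269/4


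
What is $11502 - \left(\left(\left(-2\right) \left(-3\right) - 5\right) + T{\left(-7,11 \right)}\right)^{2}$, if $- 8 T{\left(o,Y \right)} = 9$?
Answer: $\frac{736127}{64} \approx 11502.0$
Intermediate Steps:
$T{\left(o,Y \right)} = - \frac{9}{8}$ ($T{\left(o,Y \right)} = \left(- \frac{1}{8}\right) 9 = - \frac{9}{8}$)
$11502 - \left(\left(\left(-2\right) \left(-3\right) - 5\right) + T{\left(-7,11 \right)}\right)^{2} = 11502 - \left(\left(\left(-2\right) \left(-3\right) - 5\right) - \frac{9}{8}\right)^{2} = 11502 - \left(\left(6 - 5\right) - \frac{9}{8}\right)^{2} = 11502 - \left(1 - \frac{9}{8}\right)^{2} = 11502 - \left(- \frac{1}{8}\right)^{2} = 11502 - \frac{1}{64} = \frac{736127}{64}$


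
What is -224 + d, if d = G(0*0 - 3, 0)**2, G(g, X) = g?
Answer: -215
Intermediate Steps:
d = 9 (d = (0*0 - 3)**2 = (0 - 3)**2 = (-3)**2 = 9)
-224 + d = -224 + 9 = -215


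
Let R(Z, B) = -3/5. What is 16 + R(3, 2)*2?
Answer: 74/5 ≈ 14.800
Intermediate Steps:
R(Z, B) = -⅗ (R(Z, B) = -3*⅕ = -⅗)
16 + R(3, 2)*2 = 16 - ⅗*2 = 16 - 6/5 = 74/5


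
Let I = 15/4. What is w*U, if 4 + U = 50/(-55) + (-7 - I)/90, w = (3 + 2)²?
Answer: -99565/792 ≈ -125.71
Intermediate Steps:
I = 15/4 (I = 15*(¼) = 15/4 ≈ 3.7500)
w = 25 (w = 5² = 25)
U = -19913/3960 (U = -4 + (50/(-55) + (-7 - 1*15/4)/90) = -4 + (50*(-1/55) + (-7 - 15/4)*(1/90)) = -4 + (-10/11 - 43/4*1/90) = -4 + (-10/11 - 43/360) = -4 - 4073/3960 = -19913/3960 ≈ -5.0285)
w*U = 25*(-19913/3960) = -99565/792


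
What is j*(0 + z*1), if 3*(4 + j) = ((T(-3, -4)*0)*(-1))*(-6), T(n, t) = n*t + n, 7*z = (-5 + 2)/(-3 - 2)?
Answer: -12/35 ≈ -0.34286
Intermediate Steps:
z = 3/35 (z = ((-5 + 2)/(-3 - 2))/7 = (-3/(-5))/7 = (-3*(-1/5))/7 = (1/7)*(3/5) = 3/35 ≈ 0.085714)
T(n, t) = n + n*t
j = -4 (j = -4 + (((-3*(1 - 4)*0)*(-1))*(-6))/3 = -4 + (((-3*(-3)*0)*(-1))*(-6))/3 = -4 + (((9*0)*(-1))*(-6))/3 = -4 + ((0*(-1))*(-6))/3 = -4 + (0*(-6))/3 = -4 + (1/3)*0 = -4 + 0 = -4)
j*(0 + z*1) = -4*(0 + (3/35)*1) = -4*(0 + 3/35) = -4*3/35 = -12/35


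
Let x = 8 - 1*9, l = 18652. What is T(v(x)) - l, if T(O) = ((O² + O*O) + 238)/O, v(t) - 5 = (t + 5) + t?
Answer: -74425/4 ≈ -18606.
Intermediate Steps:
x = -1 (x = 8 - 9 = -1)
v(t) = 10 + 2*t (v(t) = 5 + ((t + 5) + t) = 5 + ((5 + t) + t) = 5 + (5 + 2*t) = 10 + 2*t)
T(O) = (238 + 2*O²)/O (T(O) = ((O² + O²) + 238)/O = (2*O² + 238)/O = (238 + 2*O²)/O)
T(v(x)) - l = (2*(10 + 2*(-1)) + 238/(10 + 2*(-1))) - 1*18652 = (2*(10 - 2) + 238/(10 - 2)) - 18652 = (2*8 + 238/8) - 18652 = (16 + 238*(⅛)) - 18652 = (16 + 119/4) - 18652 = 183/4 - 18652 = -74425/4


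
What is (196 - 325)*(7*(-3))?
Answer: 2709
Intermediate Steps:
(196 - 325)*(7*(-3)) = -129*(-21) = 2709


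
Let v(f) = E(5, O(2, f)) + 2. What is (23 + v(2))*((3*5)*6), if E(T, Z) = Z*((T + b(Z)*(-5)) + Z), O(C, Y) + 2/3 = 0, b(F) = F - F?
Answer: 1990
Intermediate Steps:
b(F) = 0
O(C, Y) = -2/3 (O(C, Y) = -2/3 + 0 = -2/3)
E(T, Z) = Z*(T + Z) (E(T, Z) = Z*((T + 0*(-5)) + Z) = Z*((T + 0) + Z) = Z*(T + Z))
v(f) = -8/9 (v(f) = -2*(5 - 2/3)/3 + 2 = -2/3*13/3 + 2 = -26/9 + 2 = -8/9)
(23 + v(2))*((3*5)*6) = (23 - 8/9)*((3*5)*6) = 199*(15*6)/9 = (199/9)*90 = 1990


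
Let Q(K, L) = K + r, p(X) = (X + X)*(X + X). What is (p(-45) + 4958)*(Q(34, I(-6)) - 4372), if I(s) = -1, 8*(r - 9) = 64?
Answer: -56423618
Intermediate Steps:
r = 17 (r = 9 + (⅛)*64 = 9 + 8 = 17)
p(X) = 4*X² (p(X) = (2*X)*(2*X) = 4*X²)
Q(K, L) = 17 + K (Q(K, L) = K + 17 = 17 + K)
(p(-45) + 4958)*(Q(34, I(-6)) - 4372) = (4*(-45)² + 4958)*((17 + 34) - 4372) = (4*2025 + 4958)*(51 - 4372) = (8100 + 4958)*(-4321) = 13058*(-4321) = -56423618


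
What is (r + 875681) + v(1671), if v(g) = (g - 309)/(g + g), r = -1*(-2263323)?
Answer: 1748425455/557 ≈ 3.1390e+6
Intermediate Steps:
r = 2263323
v(g) = (-309 + g)/(2*g) (v(g) = (-309 + g)/((2*g)) = (-309 + g)*(1/(2*g)) = (-309 + g)/(2*g))
(r + 875681) + v(1671) = (2263323 + 875681) + (½)*(-309 + 1671)/1671 = 3139004 + (½)*(1/1671)*1362 = 3139004 + 227/557 = 1748425455/557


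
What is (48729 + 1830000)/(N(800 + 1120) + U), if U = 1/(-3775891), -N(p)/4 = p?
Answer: -7093875922539/28998842881 ≈ -244.63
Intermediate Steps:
N(p) = -4*p
U = -1/3775891 ≈ -2.6484e-7
(48729 + 1830000)/(N(800 + 1120) + U) = (48729 + 1830000)/(-4*(800 + 1120) - 1/3775891) = 1878729/(-4*1920 - 1/3775891) = 1878729/(-7680 - 1/3775891) = 1878729/(-28998842881/3775891) = 1878729*(-3775891/28998842881) = -7093875922539/28998842881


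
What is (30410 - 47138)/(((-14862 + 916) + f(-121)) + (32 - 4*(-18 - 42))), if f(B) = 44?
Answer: 8364/6815 ≈ 1.2273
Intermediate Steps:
(30410 - 47138)/(((-14862 + 916) + f(-121)) + (32 - 4*(-18 - 42))) = (30410 - 47138)/(((-14862 + 916) + 44) + (32 - 4*(-18 - 42))) = -16728/((-13946 + 44) + (32 - 4*(-60))) = -16728/(-13902 + (32 + 240)) = -16728/(-13902 + 272) = -16728/(-13630) = -16728*(-1/13630) = 8364/6815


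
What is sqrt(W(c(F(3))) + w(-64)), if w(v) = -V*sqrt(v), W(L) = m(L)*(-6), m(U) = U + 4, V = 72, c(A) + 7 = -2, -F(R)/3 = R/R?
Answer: sqrt(30 - 576*I) ≈ 17.418 - 16.535*I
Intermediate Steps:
F(R) = -3 (F(R) = -3*R/R = -3*1 = -3)
c(A) = -9 (c(A) = -7 - 2 = -9)
m(U) = 4 + U
W(L) = -24 - 6*L (W(L) = (4 + L)*(-6) = -24 - 6*L)
w(v) = -72*sqrt(v)
sqrt(W(c(F(3))) + w(-64)) = sqrt((-24 - 6*(-9)) - 576*I) = sqrt((-24 + 54) - 576*I) = sqrt(30 - 576*I)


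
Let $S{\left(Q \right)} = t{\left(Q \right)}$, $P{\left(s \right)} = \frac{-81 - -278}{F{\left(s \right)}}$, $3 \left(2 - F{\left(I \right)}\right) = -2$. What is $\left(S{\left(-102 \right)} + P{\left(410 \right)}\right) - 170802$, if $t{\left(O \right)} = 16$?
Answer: $- \frac{1365697}{8} \approx -1.7071 \cdot 10^{5}$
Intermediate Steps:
$F{\left(I \right)} = \frac{8}{3}$ ($F{\left(I \right)} = 2 - - \frac{2}{3} = 2 + \frac{2}{3} = \frac{8}{3}$)
$P{\left(s \right)} = \frac{591}{8}$ ($P{\left(s \right)} = \frac{-81 - -278}{\frac{8}{3}} = \left(-81 + 278\right) \frac{3}{8} = 197 \cdot \frac{3}{8} = \frac{591}{8}$)
$S{\left(Q \right)} = 16$
$\left(S{\left(-102 \right)} + P{\left(410 \right)}\right) - 170802 = \left(16 + \frac{591}{8}\right) - 170802 = \frac{719}{8} - 170802 = - \frac{1365697}{8}$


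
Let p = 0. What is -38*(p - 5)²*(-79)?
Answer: 75050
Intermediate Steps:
-38*(p - 5)²*(-79) = -38*(0 - 5)²*(-79) = -38*(-5)²*(-79) = -38*25*(-79) = -950*(-79) = 75050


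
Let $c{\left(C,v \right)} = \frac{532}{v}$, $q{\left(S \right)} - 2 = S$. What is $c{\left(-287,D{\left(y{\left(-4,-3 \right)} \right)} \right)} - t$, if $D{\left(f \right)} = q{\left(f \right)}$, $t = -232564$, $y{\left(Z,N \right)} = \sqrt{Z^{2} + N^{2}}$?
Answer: $232640$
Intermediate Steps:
$q{\left(S \right)} = 2 + S$
$y{\left(Z,N \right)} = \sqrt{N^{2} + Z^{2}}$
$D{\left(f \right)} = 2 + f$
$c{\left(-287,D{\left(y{\left(-4,-3 \right)} \right)} \right)} - t = \frac{532}{2 + \sqrt{\left(-3\right)^{2} + \left(-4\right)^{2}}} - -232564 = \frac{532}{2 + \sqrt{9 + 16}} + 232564 = \frac{532}{2 + \sqrt{25}} + 232564 = \frac{532}{2 + 5} + 232564 = \frac{532}{7} + 232564 = 532 \cdot \frac{1}{7} + 232564 = 76 + 232564 = 232640$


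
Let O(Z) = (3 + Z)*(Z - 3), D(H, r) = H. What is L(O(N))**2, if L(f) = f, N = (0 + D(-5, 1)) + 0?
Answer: 256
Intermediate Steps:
N = -5 (N = (0 - 5) + 0 = -5 + 0 = -5)
O(Z) = (-3 + Z)*(3 + Z) (O(Z) = (3 + Z)*(-3 + Z) = (-3 + Z)*(3 + Z))
L(O(N))**2 = (-9 + (-5)**2)**2 = (-9 + 25)**2 = 16**2 = 256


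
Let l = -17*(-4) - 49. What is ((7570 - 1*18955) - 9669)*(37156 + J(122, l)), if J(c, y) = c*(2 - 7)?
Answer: -769439484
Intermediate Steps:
l = 19 (l = 68 - 49 = 19)
J(c, y) = -5*c (J(c, y) = c*(-5) = -5*c)
((7570 - 1*18955) - 9669)*(37156 + J(122, l)) = ((7570 - 1*18955) - 9669)*(37156 - 5*122) = ((7570 - 18955) - 9669)*(37156 - 610) = (-11385 - 9669)*36546 = -21054*36546 = -769439484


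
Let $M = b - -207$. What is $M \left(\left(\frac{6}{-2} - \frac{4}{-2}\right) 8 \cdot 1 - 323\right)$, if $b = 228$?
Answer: $-143985$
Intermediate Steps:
$M = 435$ ($M = 228 - -207 = 228 + 207 = 435$)
$M \left(\left(\frac{6}{-2} - \frac{4}{-2}\right) 8 \cdot 1 - 323\right) = 435 \left(\left(\frac{6}{-2} - \frac{4}{-2}\right) 8 \cdot 1 - 323\right) = 435 \left(\left(6 \left(- \frac{1}{2}\right) - -2\right) 8 \cdot 1 - 323\right) = 435 \left(\left(-3 + 2\right) 8 \cdot 1 - 323\right) = 435 \left(\left(-1\right) 8 \cdot 1 - 323\right) = 435 \left(\left(-8\right) 1 - 323\right) = 435 \left(-8 - 323\right) = 435 \left(-331\right) = -143985$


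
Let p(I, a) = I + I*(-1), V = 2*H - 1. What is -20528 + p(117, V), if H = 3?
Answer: -20528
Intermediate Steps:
V = 5 (V = 2*3 - 1 = 6 - 1 = 5)
p(I, a) = 0 (p(I, a) = I - I = 0)
-20528 + p(117, V) = -20528 + 0 = -20528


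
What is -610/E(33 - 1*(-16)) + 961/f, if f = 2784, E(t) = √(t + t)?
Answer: 961/2784 - 305*√2/7 ≈ -61.274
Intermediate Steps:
E(t) = √2*√t (E(t) = √(2*t) = √2*√t)
-610/E(33 - 1*(-16)) + 961/f = -610*√2/(2*√(33 - 1*(-16))) + 961/2784 = -610*√2/(2*√(33 + 16)) + 961*(1/2784) = -610*√2/14 + 961/2784 = -305*√2/7 + 961/2784 = 961/2784 - 305*√2/7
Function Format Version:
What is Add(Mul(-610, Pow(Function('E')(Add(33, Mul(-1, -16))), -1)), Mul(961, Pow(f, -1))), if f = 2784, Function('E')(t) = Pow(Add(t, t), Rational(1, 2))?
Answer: Add(Rational(961, 2784), Mul(Rational(-305, 7), Pow(2, Rational(1, 2)))) ≈ -61.274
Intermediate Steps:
Function('E')(t) = Mul(Pow(2, Rational(1, 2)), Pow(t, Rational(1, 2))) (Function('E')(t) = Pow(Mul(2, t), Rational(1, 2)) = Mul(Pow(2, Rational(1, 2)), Pow(t, Rational(1, 2))))
Add(Mul(-610, Pow(Function('E')(Add(33, Mul(-1, -16))), -1)), Mul(961, Pow(f, -1))) = Add(Mul(-610, Pow(Mul(Pow(2, Rational(1, 2)), Pow(Add(33, Mul(-1, -16)), Rational(1, 2))), -1)), Mul(961, Pow(2784, -1))) = Add(Mul(-610, Pow(Mul(Pow(2, Rational(1, 2)), Pow(Add(33, 16), Rational(1, 2))), -1)), Mul(961, Rational(1, 2784))) = Add(Mul(-610, Pow(Mul(Pow(2, Rational(1, 2)), Pow(49, Rational(1, 2))), -1)), Rational(961, 2784)) = Add(Mul(-610, Pow(Mul(Pow(2, Rational(1, 2)), 7), -1)), Rational(961, 2784)) = Add(Mul(-610, Pow(Mul(7, Pow(2, Rational(1, 2))), -1)), Rational(961, 2784)) = Add(Mul(-610, Mul(Rational(1, 14), Pow(2, Rational(1, 2)))), Rational(961, 2784)) = Add(Mul(Rational(-305, 7), Pow(2, Rational(1, 2))), Rational(961, 2784)) = Add(Rational(961, 2784), Mul(Rational(-305, 7), Pow(2, Rational(1, 2))))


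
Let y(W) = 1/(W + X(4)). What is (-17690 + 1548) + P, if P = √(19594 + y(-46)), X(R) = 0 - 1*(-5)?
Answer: -16142 + √32937473/41 ≈ -16002.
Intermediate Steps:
X(R) = 5 (X(R) = 0 + 5 = 5)
y(W) = 1/(5 + W) (y(W) = 1/(W + 5) = 1/(5 + W))
P = √32937473/41 (P = √(19594 + 1/(5 - 46)) = √(19594 + 1/(-41)) = √(19594 - 1/41) = √(803353/41) = √32937473/41 ≈ 139.98)
(-17690 + 1548) + P = (-17690 + 1548) + √32937473/41 = -16142 + √32937473/41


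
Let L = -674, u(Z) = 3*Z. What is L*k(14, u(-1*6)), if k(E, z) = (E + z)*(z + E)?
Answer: -10784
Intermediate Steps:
k(E, z) = (E + z)² (k(E, z) = (E + z)*(E + z) = (E + z)²)
L*k(14, u(-1*6)) = -674*(14 + 3*(-1*6))² = -674*(14 + 3*(-6))² = -674*(14 - 18)² = -674*(-4)² = -674*16 = -10784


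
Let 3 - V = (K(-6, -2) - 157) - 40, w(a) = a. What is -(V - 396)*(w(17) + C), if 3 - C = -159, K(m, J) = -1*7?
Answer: 33831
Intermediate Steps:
K(m, J) = -7
C = 162 (C = 3 - 1*(-159) = 3 + 159 = 162)
V = 207 (V = 3 - ((-7 - 157) - 40) = 3 - (-164 - 40) = 3 - 1*(-204) = 3 + 204 = 207)
-(V - 396)*(w(17) + C) = -(207 - 396)*(17 + 162) = -(-189)*179 = -1*(-33831) = 33831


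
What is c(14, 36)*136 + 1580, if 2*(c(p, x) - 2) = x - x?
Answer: 1852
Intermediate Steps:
c(p, x) = 2 (c(p, x) = 2 + (x - x)/2 = 2 + (½)*0 = 2 + 0 = 2)
c(14, 36)*136 + 1580 = 2*136 + 1580 = 272 + 1580 = 1852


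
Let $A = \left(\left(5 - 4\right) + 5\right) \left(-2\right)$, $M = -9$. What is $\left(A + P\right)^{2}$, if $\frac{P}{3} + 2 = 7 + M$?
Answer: $576$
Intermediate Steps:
$P = -12$ ($P = -6 + 3 \left(7 - 9\right) = -6 + 3 \left(-2\right) = -6 - 6 = -12$)
$A = -12$ ($A = \left(1 + 5\right) \left(-2\right) = 6 \left(-2\right) = -12$)
$\left(A + P\right)^{2} = \left(-12 - 12\right)^{2} = \left(-24\right)^{2} = 576$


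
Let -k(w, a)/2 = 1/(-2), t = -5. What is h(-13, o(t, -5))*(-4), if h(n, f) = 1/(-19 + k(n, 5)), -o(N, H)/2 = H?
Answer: 2/9 ≈ 0.22222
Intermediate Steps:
k(w, a) = 1 (k(w, a) = -2/(-2) = -2*(-1)/2 = -2*(-1/2) = 1)
o(N, H) = -2*H
h(n, f) = -1/18 (h(n, f) = 1/(-19 + 1) = 1/(-18) = -1/18)
h(-13, o(t, -5))*(-4) = -1/18*(-4) = 2/9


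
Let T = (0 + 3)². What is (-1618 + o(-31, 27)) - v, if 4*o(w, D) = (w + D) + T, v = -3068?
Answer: 5805/4 ≈ 1451.3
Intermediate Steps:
T = 9 (T = 3² = 9)
o(w, D) = 9/4 + D/4 + w/4 (o(w, D) = ((w + D) + 9)/4 = ((D + w) + 9)/4 = (9 + D + w)/4 = 9/4 + D/4 + w/4)
(-1618 + o(-31, 27)) - v = (-1618 + (9/4 + (¼)*27 + (¼)*(-31))) - 1*(-3068) = (-1618 + (9/4 + 27/4 - 31/4)) + 3068 = (-1618 + 5/4) + 3068 = -6467/4 + 3068 = 5805/4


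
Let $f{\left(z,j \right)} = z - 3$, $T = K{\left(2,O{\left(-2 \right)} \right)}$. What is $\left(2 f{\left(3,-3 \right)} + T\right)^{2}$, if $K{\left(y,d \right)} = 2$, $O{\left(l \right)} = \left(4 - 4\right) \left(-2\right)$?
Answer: $4$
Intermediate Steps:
$O{\left(l \right)} = 0$ ($O{\left(l \right)} = 0 \left(-2\right) = 0$)
$T = 2$
$f{\left(z,j \right)} = -3 + z$
$\left(2 f{\left(3,-3 \right)} + T\right)^{2} = \left(2 \left(-3 + 3\right) + 2\right)^{2} = \left(2 \cdot 0 + 2\right)^{2} = \left(0 + 2\right)^{2} = 2^{2} = 4$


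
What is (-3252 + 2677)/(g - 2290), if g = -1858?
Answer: 575/4148 ≈ 0.13862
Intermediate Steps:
(-3252 + 2677)/(g - 2290) = (-3252 + 2677)/(-1858 - 2290) = -575/(-4148) = -575*(-1/4148) = 575/4148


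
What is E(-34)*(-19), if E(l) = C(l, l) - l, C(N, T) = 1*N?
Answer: 0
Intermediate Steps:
C(N, T) = N
E(l) = 0 (E(l) = l - l = 0)
E(-34)*(-19) = 0*(-19) = 0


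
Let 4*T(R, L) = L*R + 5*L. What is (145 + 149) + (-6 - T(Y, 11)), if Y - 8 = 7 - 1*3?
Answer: 965/4 ≈ 241.25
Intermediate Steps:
Y = 12 (Y = 8 + (7 - 1*3) = 8 + (7 - 3) = 8 + 4 = 12)
T(R, L) = 5*L/4 + L*R/4 (T(R, L) = (L*R + 5*L)/4 = (5*L + L*R)/4 = 5*L/4 + L*R/4)
(145 + 149) + (-6 - T(Y, 11)) = (145 + 149) + (-6 - 11*(5 + 12)/4) = 294 + (-6 - 11*17/4) = 294 + (-6 - 1*187/4) = 294 + (-6 - 187/4) = 294 - 211/4 = 965/4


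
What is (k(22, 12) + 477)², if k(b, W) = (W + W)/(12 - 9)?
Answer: 235225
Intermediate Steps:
k(b, W) = 2*W/3 (k(b, W) = (2*W)/3 = (2*W)*(⅓) = 2*W/3)
(k(22, 12) + 477)² = ((⅔)*12 + 477)² = (8 + 477)² = 485² = 235225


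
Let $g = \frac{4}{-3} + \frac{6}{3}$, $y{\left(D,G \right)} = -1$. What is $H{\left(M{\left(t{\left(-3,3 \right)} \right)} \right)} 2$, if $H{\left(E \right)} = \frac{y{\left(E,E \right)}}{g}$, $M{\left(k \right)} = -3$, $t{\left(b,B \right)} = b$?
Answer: $-3$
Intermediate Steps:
$g = \frac{2}{3}$ ($g = 4 \left(- \frac{1}{3}\right) + 6 \cdot \frac{1}{3} = - \frac{4}{3} + 2 = \frac{2}{3} \approx 0.66667$)
$H{\left(E \right)} = - \frac{3}{2}$ ($H{\left(E \right)} = - \frac{1}{\frac{2}{3}} = \left(-1\right) \frac{3}{2} = - \frac{3}{2}$)
$H{\left(M{\left(t{\left(-3,3 \right)} \right)} \right)} 2 = \left(- \frac{3}{2}\right) 2 = -3$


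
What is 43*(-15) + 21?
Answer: -624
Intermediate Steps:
43*(-15) + 21 = -645 + 21 = -624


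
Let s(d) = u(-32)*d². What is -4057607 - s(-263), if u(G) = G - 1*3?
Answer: -1636692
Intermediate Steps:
u(G) = -3 + G (u(G) = G - 3 = -3 + G)
s(d) = -35*d² (s(d) = (-3 - 32)*d² = -35*d²)
-4057607 - s(-263) = -4057607 - (-35)*(-263)² = -4057607 - (-35)*69169 = -4057607 - 1*(-2420915) = -4057607 + 2420915 = -1636692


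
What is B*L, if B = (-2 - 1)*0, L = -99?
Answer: 0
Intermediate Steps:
B = 0 (B = -3*0 = 0)
B*L = 0*(-99) = 0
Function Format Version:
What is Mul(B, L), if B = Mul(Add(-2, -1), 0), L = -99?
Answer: 0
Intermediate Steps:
B = 0 (B = Mul(-3, 0) = 0)
Mul(B, L) = Mul(0, -99) = 0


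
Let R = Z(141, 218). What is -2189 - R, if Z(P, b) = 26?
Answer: -2215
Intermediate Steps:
R = 26
-2189 - R = -2189 - 1*26 = -2189 - 26 = -2215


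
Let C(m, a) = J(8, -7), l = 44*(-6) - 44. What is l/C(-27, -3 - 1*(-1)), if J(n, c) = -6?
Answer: 154/3 ≈ 51.333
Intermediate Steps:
l = -308 (l = -264 - 44 = -308)
C(m, a) = -6
l/C(-27, -3 - 1*(-1)) = -308/(-6) = -308*(-⅙) = 154/3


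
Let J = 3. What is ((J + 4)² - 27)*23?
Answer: 506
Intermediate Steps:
((J + 4)² - 27)*23 = ((3 + 4)² - 27)*23 = (7² - 27)*23 = (49 - 27)*23 = 22*23 = 506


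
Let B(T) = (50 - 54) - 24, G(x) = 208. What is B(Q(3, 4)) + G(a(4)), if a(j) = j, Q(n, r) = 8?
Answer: 180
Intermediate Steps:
B(T) = -28 (B(T) = -4 - 24 = -28)
B(Q(3, 4)) + G(a(4)) = -28 + 208 = 180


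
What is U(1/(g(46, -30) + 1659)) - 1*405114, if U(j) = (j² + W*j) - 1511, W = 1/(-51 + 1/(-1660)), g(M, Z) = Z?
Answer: -91352332125163604/224659900701 ≈ -4.0663e+5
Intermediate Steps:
W = -1660/84661 (W = 1/(-51 - 1/1660) = 1/(-84661/1660) = -1660/84661 ≈ -0.019608)
U(j) = -1511 + j² - 1660*j/84661 (U(j) = (j² - 1660*j/84661) - 1511 = -1511 + j² - 1660*j/84661)
U(1/(g(46, -30) + 1659)) - 1*405114 = (-1511 + (1/(-30 + 1659))² - 1660/(84661*(-30 + 1659))) - 1*405114 = (-1511 + (1/1629)² - 1660/84661/1629) - 405114 = (-1511 + (1/1629)² - 1660/84661*1/1629) - 405114 = (-1511 + 1/2653641 - 1660/137912769) - 405114 = -339461112578690/224659900701 - 405114 = -91352332125163604/224659900701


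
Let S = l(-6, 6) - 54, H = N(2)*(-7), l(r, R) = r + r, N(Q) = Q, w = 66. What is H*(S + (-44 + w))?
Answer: 616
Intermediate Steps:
l(r, R) = 2*r
H = -14 (H = 2*(-7) = -14)
S = -66 (S = 2*(-6) - 54 = -12 - 54 = -66)
H*(S + (-44 + w)) = -14*(-66 + (-44 + 66)) = -14*(-66 + 22) = -14*(-44) = 616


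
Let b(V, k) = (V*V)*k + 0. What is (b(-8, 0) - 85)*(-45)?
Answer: 3825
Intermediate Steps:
b(V, k) = k*V² (b(V, k) = V²*k + 0 = k*V² + 0 = k*V²)
(b(-8, 0) - 85)*(-45) = (0*(-8)² - 85)*(-45) = (0*64 - 85)*(-45) = (0 - 85)*(-45) = -85*(-45) = 3825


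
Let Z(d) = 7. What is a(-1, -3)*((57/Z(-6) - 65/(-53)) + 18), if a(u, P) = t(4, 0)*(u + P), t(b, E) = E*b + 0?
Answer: 0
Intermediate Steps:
t(b, E) = E*b
a(u, P) = 0 (a(u, P) = (0*4)*(u + P) = 0*(P + u) = 0)
a(-1, -3)*((57/Z(-6) - 65/(-53)) + 18) = 0*((57/7 - 65/(-53)) + 18) = 0*((57*(1/7) - 65*(-1/53)) + 18) = 0*((57/7 + 65/53) + 18) = 0*(3476/371 + 18) = 0*(10154/371) = 0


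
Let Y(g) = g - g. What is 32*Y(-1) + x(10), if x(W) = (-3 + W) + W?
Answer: 17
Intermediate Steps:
Y(g) = 0
x(W) = -3 + 2*W
32*Y(-1) + x(10) = 32*0 + (-3 + 2*10) = 0 + (-3 + 20) = 0 + 17 = 17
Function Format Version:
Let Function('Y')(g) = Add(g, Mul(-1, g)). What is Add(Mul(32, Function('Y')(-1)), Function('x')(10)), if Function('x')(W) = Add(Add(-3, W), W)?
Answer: 17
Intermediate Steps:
Function('Y')(g) = 0
Function('x')(W) = Add(-3, Mul(2, W))
Add(Mul(32, Function('Y')(-1)), Function('x')(10)) = Add(Mul(32, 0), Add(-3, Mul(2, 10))) = Add(0, Add(-3, 20)) = Add(0, 17) = 17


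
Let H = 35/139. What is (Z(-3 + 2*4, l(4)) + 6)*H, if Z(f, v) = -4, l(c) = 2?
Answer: 70/139 ≈ 0.50360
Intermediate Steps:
H = 35/139 (H = 35*(1/139) = 35/139 ≈ 0.25180)
(Z(-3 + 2*4, l(4)) + 6)*H = (-4 + 6)*(35/139) = 2*(35/139) = 70/139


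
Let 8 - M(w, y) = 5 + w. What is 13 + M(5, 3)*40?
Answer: -67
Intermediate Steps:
M(w, y) = 3 - w (M(w, y) = 8 - (5 + w) = 8 + (-5 - w) = 3 - w)
13 + M(5, 3)*40 = 13 + (3 - 1*5)*40 = 13 + (3 - 5)*40 = 13 - 2*40 = 13 - 80 = -67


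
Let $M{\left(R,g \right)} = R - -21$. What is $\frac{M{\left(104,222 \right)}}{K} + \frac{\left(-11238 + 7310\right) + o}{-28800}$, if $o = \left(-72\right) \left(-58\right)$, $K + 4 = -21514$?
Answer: $- \frac{558529}{38732400} \approx -0.01442$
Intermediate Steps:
$M{\left(R,g \right)} = 21 + R$ ($M{\left(R,g \right)} = R + 21 = 21 + R$)
$K = -21518$ ($K = -4 - 21514 = -21518$)
$o = 4176$
$\frac{M{\left(104,222 \right)}}{K} + \frac{\left(-11238 + 7310\right) + o}{-28800} = \frac{21 + 104}{-21518} + \frac{\left(-11238 + 7310\right) + 4176}{-28800} = 125 \left(- \frac{1}{21518}\right) + \left(-3928 + 4176\right) \left(- \frac{1}{28800}\right) = - \frac{125}{21518} + 248 \left(- \frac{1}{28800}\right) = - \frac{125}{21518} - \frac{31}{3600} = - \frac{558529}{38732400}$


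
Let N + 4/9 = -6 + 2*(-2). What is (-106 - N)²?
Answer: 739600/81 ≈ 9130.9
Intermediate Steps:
N = -94/9 (N = -4/9 + (-6 + 2*(-2)) = -4/9 + (-6 - 4) = -4/9 - 10 = -94/9 ≈ -10.444)
(-106 - N)² = (-106 - 1*(-94/9))² = (-106 + 94/9)² = (-860/9)² = 739600/81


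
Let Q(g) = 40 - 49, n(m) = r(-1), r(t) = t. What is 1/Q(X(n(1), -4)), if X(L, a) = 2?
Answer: -⅑ ≈ -0.11111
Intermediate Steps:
n(m) = -1
Q(g) = -9
1/Q(X(n(1), -4)) = 1/(-9) = -⅑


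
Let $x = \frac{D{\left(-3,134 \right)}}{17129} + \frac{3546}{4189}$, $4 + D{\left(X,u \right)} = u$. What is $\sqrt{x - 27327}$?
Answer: $\frac{i \sqrt{140689965251625619123}}{71753381} \approx 165.31 i$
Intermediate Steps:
$D{\left(X,u \right)} = -4 + u$
$x = \frac{61284004}{71753381}$ ($x = \frac{-4 + 134}{17129} + \frac{3546}{4189} = 130 \cdot \frac{1}{17129} + 3546 \cdot \frac{1}{4189} = \frac{130}{17129} + \frac{3546}{4189} = \frac{61284004}{71753381} \approx 0.85409$)
$\sqrt{x - 27327} = \sqrt{\frac{61284004}{71753381} - 27327} = \sqrt{- \frac{1960743358583}{71753381}} = \frac{i \sqrt{140689965251625619123}}{71753381}$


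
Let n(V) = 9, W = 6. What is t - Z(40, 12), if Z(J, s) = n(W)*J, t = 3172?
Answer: 2812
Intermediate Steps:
Z(J, s) = 9*J
t - Z(40, 12) = 3172 - 9*40 = 3172 - 1*360 = 3172 - 360 = 2812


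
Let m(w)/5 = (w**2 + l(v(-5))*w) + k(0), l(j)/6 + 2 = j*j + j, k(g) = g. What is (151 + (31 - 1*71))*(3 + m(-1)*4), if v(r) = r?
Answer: -237207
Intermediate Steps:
l(j) = -12 + 6*j + 6*j**2 (l(j) = -12 + 6*(j*j + j) = -12 + 6*(j**2 + j) = -12 + 6*(j + j**2) = -12 + (6*j + 6*j**2) = -12 + 6*j + 6*j**2)
m(w) = 5*w**2 + 540*w (m(w) = 5*((w**2 + (-12 + 6*(-5) + 6*(-5)**2)*w) + 0) = 5*((w**2 + (-12 - 30 + 6*25)*w) + 0) = 5*((w**2 + (-12 - 30 + 150)*w) + 0) = 5*((w**2 + 108*w) + 0) = 5*(w**2 + 108*w) = 5*w**2 + 540*w)
(151 + (31 - 1*71))*(3 + m(-1)*4) = (151 + (31 - 1*71))*(3 + (5*(-1)*(108 - 1))*4) = (151 + (31 - 71))*(3 + (5*(-1)*107)*4) = (151 - 40)*(3 - 535*4) = 111*(3 - 2140) = 111*(-2137) = -237207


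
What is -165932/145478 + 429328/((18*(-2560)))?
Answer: -2190747667/209488320 ≈ -10.458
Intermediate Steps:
-165932/145478 + 429328/((18*(-2560))) = -165932*1/145478 + 429328/(-46080) = -82966/72739 + 429328*(-1/46080) = -82966/72739 - 26833/2880 = -2190747667/209488320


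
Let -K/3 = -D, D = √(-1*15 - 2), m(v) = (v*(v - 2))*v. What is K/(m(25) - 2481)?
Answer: 3*I*√17/11894 ≈ 0.00104*I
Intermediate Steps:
m(v) = v²*(-2 + v) (m(v) = (v*(-2 + v))*v = v²*(-2 + v))
D = I*√17 (D = √(-15 - 2) = √(-17) = I*√17 ≈ 4.1231*I)
K = 3*I*√17 (K = -(-3)*I*√17 = 3*I*√17 ≈ 12.369*I)
K/(m(25) - 2481) = (3*I*√17)/(25²*(-2 + 25) - 2481) = (3*I*√17)/(625*23 - 2481) = (3*I*√17)/(14375 - 2481) = (3*I*√17)/11894 = (3*I*√17)*(1/11894) = 3*I*√17/11894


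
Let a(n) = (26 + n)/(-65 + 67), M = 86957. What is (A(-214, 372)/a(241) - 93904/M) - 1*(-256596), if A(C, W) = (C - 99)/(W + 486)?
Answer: 196597413193891/766178127 ≈ 2.5660e+5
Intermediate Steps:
a(n) = 13 + n/2 (a(n) = (26 + n)/2 = (26 + n)*(½) = 13 + n/2)
A(C, W) = (-99 + C)/(486 + W)
(A(-214, 372)/a(241) - 93904/M) - 1*(-256596) = (((-99 - 214)/(486 + 372))/(13 + (½)*241) - 93904/86957) - 1*(-256596) = ((-313/858)/(13 + 241/2) - 93904*1/86957) + 256596 = (((1/858)*(-313))/(267/2) - 93904/86957) + 256596 = (-313/858*2/267 - 93904/86957) + 256596 = (-313/114543 - 93904/86957) + 256596 = -829481801/766178127 + 256596 = 196597413193891/766178127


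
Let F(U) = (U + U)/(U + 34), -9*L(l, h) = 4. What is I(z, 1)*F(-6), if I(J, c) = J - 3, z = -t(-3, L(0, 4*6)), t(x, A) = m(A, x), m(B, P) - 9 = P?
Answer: 27/7 ≈ 3.8571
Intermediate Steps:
L(l, h) = -4/9 (L(l, h) = -⅑*4 = -4/9)
m(B, P) = 9 + P
t(x, A) = 9 + x
F(U) = 2*U/(34 + U) (F(U) = (2*U)/(34 + U) = 2*U/(34 + U))
z = -6 (z = -(9 - 3) = -1*6 = -6)
I(J, c) = -3 + J
I(z, 1)*F(-6) = (-3 - 6)*(2*(-6)/(34 - 6)) = -18*(-6)/28 = -9*(-3/7) = 27/7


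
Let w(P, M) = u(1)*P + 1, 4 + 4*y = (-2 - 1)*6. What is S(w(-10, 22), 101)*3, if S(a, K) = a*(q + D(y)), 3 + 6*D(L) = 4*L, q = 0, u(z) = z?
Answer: 225/2 ≈ 112.50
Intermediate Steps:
y = -11/2 (y = -1 + ((-2 - 1)*6)/4 = -1 + (-3*6)/4 = -1 + (¼)*(-18) = -1 - 9/2 = -11/2 ≈ -5.5000)
w(P, M) = 1 + P (w(P, M) = 1*P + 1 = P + 1 = 1 + P)
D(L) = -½ + 2*L/3 (D(L) = -½ + (4*L)/6 = -½ + 2*L/3)
S(a, K) = -25*a/6 (S(a, K) = a*(0 + (-½ + (⅔)*(-11/2))) = a*(0 + (-½ - 11/3)) = a*(0 - 25/6) = a*(-25/6) = -25*a/6)
S(w(-10, 22), 101)*3 = -25*(1 - 10)/6*3 = -25/6*(-9)*3 = (75/2)*3 = 225/2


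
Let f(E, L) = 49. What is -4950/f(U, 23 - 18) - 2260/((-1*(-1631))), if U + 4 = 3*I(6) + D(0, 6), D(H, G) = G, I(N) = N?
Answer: -1169170/11417 ≈ -102.41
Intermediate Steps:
U = 20 (U = -4 + (3*6 + 6) = -4 + (18 + 6) = -4 + 24 = 20)
-4950/f(U, 23 - 18) - 2260/((-1*(-1631))) = -4950/49 - 2260/((-1*(-1631))) = -4950*1/49 - 2260/1631 = -4950/49 - 2260*1/1631 = -4950/49 - 2260/1631 = -1169170/11417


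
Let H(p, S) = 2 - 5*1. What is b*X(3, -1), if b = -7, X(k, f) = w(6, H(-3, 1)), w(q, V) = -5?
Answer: 35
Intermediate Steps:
H(p, S) = -3 (H(p, S) = 2 - 5 = -3)
X(k, f) = -5
b*X(3, -1) = -7*(-5) = 35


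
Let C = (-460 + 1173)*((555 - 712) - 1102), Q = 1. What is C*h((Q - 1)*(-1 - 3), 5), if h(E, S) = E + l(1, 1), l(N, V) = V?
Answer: -897667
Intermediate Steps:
C = -897667 (C = 713*(-157 - 1102) = 713*(-1259) = -897667)
h(E, S) = 1 + E (h(E, S) = E + 1 = 1 + E)
C*h((Q - 1)*(-1 - 3), 5) = -897667*(1 + (1 - 1)*(-1 - 3)) = -897667*(1 + 0*(-4)) = -897667*(1 + 0) = -897667*1 = -897667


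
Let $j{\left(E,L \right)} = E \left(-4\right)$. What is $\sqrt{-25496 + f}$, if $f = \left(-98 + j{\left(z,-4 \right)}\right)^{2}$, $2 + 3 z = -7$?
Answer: $10 i \sqrt{181} \approx 134.54 i$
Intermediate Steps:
$z = -3$ ($z = - \frac{2}{3} + \frac{1}{3} \left(-7\right) = - \frac{2}{3} - \frac{7}{3} = -3$)
$j{\left(E,L \right)} = - 4 E$
$f = 7396$ ($f = \left(-98 - -12\right)^{2} = \left(-98 + 12\right)^{2} = \left(-86\right)^{2} = 7396$)
$\sqrt{-25496 + f} = \sqrt{-25496 + 7396} = \sqrt{-18100} = 10 i \sqrt{181}$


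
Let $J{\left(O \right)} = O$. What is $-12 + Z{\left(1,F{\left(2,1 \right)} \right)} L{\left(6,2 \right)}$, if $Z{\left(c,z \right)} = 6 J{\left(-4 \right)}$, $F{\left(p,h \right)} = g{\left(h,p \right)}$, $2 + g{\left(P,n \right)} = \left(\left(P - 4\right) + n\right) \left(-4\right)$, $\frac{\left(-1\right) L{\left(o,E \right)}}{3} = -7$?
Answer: $-516$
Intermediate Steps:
$L{\left(o,E \right)} = 21$ ($L{\left(o,E \right)} = \left(-3\right) \left(-7\right) = 21$)
$g{\left(P,n \right)} = 14 - 4 P - 4 n$ ($g{\left(P,n \right)} = -2 + \left(\left(P - 4\right) + n\right) \left(-4\right) = -2 + \left(\left(-4 + P\right) + n\right) \left(-4\right) = -2 + \left(-4 + P + n\right) \left(-4\right) = -2 - \left(-16 + 4 P + 4 n\right) = 14 - 4 P - 4 n$)
$F{\left(p,h \right)} = 14 - 4 h - 4 p$
$Z{\left(c,z \right)} = -24$ ($Z{\left(c,z \right)} = 6 \left(-4\right) = -24$)
$-12 + Z{\left(1,F{\left(2,1 \right)} \right)} L{\left(6,2 \right)} = -12 - 504 = -516$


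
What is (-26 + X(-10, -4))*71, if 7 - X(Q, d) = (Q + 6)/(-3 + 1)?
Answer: -1491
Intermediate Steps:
X(Q, d) = 10 + Q/2 (X(Q, d) = 7 - (Q + 6)/(-3 + 1) = 7 - (6 + Q)/(-2) = 7 - (6 + Q)*(-1)/2 = 7 - (-3 - Q/2) = 7 + (3 + Q/2) = 10 + Q/2)
(-26 + X(-10, -4))*71 = (-26 + (10 + (½)*(-10)))*71 = (-26 + (10 - 5))*71 = (-26 + 5)*71 = -21*71 = -1491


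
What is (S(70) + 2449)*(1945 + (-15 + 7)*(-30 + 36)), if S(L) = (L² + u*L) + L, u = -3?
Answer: 13675473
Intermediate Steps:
S(L) = L² - 2*L (S(L) = (L² - 3*L) + L = L² - 2*L)
(S(70) + 2449)*(1945 + (-15 + 7)*(-30 + 36)) = (70*(-2 + 70) + 2449)*(1945 + (-15 + 7)*(-30 + 36)) = (70*68 + 2449)*(1945 - 8*6) = (4760 + 2449)*(1945 - 48) = 7209*1897 = 13675473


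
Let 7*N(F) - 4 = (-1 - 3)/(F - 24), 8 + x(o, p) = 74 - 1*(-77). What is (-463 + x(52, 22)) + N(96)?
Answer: -40249/126 ≈ -319.44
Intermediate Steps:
x(o, p) = 143 (x(o, p) = -8 + (74 - 1*(-77)) = -8 + (74 + 77) = -8 + 151 = 143)
N(F) = 4/7 - 4/(7*(-24 + F)) (N(F) = 4/7 + ((-1 - 3)/(F - 24))/7 = 4/7 + (-4/(-24 + F))/7 = 4/7 - 4/(7*(-24 + F)))
(-463 + x(52, 22)) + N(96) = (-463 + 143) + 4*(-25 + 96)/(7*(-24 + 96)) = -320 + (4/7)*71/72 = -320 + (4/7)*(1/72)*71 = -320 + 71/126 = -40249/126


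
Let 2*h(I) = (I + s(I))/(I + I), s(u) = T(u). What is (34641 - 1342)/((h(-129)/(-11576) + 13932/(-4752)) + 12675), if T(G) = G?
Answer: 8480322928/3227220937 ≈ 2.6277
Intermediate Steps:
s(u) = u
h(I) = 1/2 (h(I) = ((I + I)/(I + I))/2 = ((2*I)/((2*I)))/2 = ((2*I)*(1/(2*I)))/2 = (1/2)*1 = 1/2)
(34641 - 1342)/((h(-129)/(-11576) + 13932/(-4752)) + 12675) = (34641 - 1342)/(((1/2)/(-11576) + 13932/(-4752)) + 12675) = 33299/(((1/2)*(-1/11576) + 13932*(-1/4752)) + 12675) = 33299/((-1/23152 - 129/44) + 12675) = 33299/(-746663/254672 + 12675) = 33299/(3227220937/254672) = 33299*(254672/3227220937) = 8480322928/3227220937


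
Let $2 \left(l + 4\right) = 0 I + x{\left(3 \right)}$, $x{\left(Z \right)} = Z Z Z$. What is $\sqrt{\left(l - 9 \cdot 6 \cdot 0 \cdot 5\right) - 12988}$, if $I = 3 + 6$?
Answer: $\frac{i \sqrt{51914}}{2} \approx 113.92 i$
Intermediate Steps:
$x{\left(Z \right)} = Z^{3}$ ($x{\left(Z \right)} = Z^{2} Z = Z^{3}$)
$I = 9$
$l = \frac{19}{2}$ ($l = -4 + \frac{0 \cdot 9 + 3^{3}}{2} = -4 + \frac{0 + 27}{2} = -4 + \frac{1}{2} \cdot 27 = -4 + \frac{27}{2} = \frac{19}{2} \approx 9.5$)
$\sqrt{\left(l - 9 \cdot 6 \cdot 0 \cdot 5\right) - 12988} = \sqrt{\left(\frac{19}{2} - 9 \cdot 6 \cdot 0 \cdot 5\right) - 12988} = \sqrt{\left(\frac{19}{2} - 9 \cdot 0 \cdot 5\right) - 12988} = \sqrt{\left(\frac{19}{2} - 0\right) - 12988} = \sqrt{\left(\frac{19}{2} + 0\right) - 12988} = \sqrt{\frac{19}{2} - 12988} = \sqrt{- \frac{25957}{2}} = \frac{i \sqrt{51914}}{2}$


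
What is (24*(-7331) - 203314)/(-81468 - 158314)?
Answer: 189629/119891 ≈ 1.5817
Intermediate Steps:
(24*(-7331) - 203314)/(-81468 - 158314) = (-175944 - 203314)/(-239782) = -379258*(-1/239782) = 189629/119891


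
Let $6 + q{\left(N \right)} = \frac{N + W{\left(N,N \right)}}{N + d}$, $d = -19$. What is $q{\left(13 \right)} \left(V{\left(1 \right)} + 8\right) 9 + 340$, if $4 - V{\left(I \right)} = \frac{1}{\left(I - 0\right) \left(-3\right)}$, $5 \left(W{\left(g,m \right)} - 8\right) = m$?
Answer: $- \frac{3813}{5} \approx -762.6$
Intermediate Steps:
$W{\left(g,m \right)} = 8 + \frac{m}{5}$
$V{\left(I \right)} = 4 + \frac{1}{3 I}$ ($V{\left(I \right)} = 4 - \frac{1}{\left(I - 0\right) \left(-3\right)} = 4 - \frac{1}{\left(I + 0\right) \left(-3\right)} = 4 - \frac{1}{I \left(-3\right)} = 4 - \frac{1}{\left(-3\right) I} = 4 - - \frac{1}{3 I} = 4 + \frac{1}{3 I}$)
$q{\left(N \right)} = -6 + \frac{8 + \frac{6 N}{5}}{-19 + N}$ ($q{\left(N \right)} = -6 + \frac{N + \left(8 + \frac{N}{5}\right)}{N - 19} = -6 + \frac{8 + \frac{6 N}{5}}{-19 + N}$)
$q{\left(13 \right)} \left(V{\left(1 \right)} + 8\right) 9 + 340 = \frac{2 \left(305 - 156\right)}{5 \left(-19 + 13\right)} \left(\left(4 + \frac{1}{3 \cdot 1}\right) + 8\right) 9 + 340 = \frac{2 \left(305 - 156\right)}{5 \left(-6\right)} \left(\left(4 + \frac{1}{3} \cdot 1\right) + 8\right) 9 + 340 = \frac{2}{5} \left(- \frac{1}{6}\right) 149 \left(\left(4 + \frac{1}{3}\right) + 8\right) 9 + 340 = - \frac{149 \left(\frac{13}{3} + 8\right) 9}{15} + 340 = - \frac{149 \cdot \frac{37}{3} \cdot 9}{15} + 340 = \left(- \frac{149}{15}\right) 111 + 340 = - \frac{5513}{5} + 340 = - \frac{3813}{5}$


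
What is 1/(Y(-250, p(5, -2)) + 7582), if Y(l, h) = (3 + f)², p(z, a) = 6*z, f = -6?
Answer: 1/7591 ≈ 0.00013173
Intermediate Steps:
Y(l, h) = 9 (Y(l, h) = (3 - 6)² = (-3)² = 9)
1/(Y(-250, p(5, -2)) + 7582) = 1/(9 + 7582) = 1/7591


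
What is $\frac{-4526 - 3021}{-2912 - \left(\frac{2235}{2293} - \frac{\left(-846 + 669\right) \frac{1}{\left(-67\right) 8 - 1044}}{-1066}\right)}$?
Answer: $\frac{29146921839880}{11250066136141} \approx 2.5908$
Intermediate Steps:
$\frac{-4526 - 3021}{-2912 - \left(\frac{2235}{2293} - \frac{\left(-846 + 669\right) \frac{1}{\left(-67\right) 8 - 1044}}{-1066}\right)} = - \frac{7547}{-2912 - \left(\frac{2235}{2293} - - \frac{177}{-536 - 1044} \left(- \frac{1}{1066}\right)\right)} = - \frac{7547}{-2912 - \left(\frac{2235}{2293} - - \frac{177}{-1580} \left(- \frac{1}{1066}\right)\right)} = - \frac{7547}{-2912 - \left(\frac{2235}{2293} - \left(-177\right) \left(- \frac{1}{1580}\right) \left(- \frac{1}{1066}\right)\right)} = - \frac{7547}{-2912 + \left(\frac{177}{1580} \left(- \frac{1}{1066}\right) - \frac{2235}{2293}\right)} = - \frac{7547}{-2912 - \frac{3764771661}{3862054040}} = - \frac{7547}{- \frac{11250066136141}{3862054040}} = \left(-7547\right) \left(- \frac{3862054040}{11250066136141}\right) = \frac{29146921839880}{11250066136141}$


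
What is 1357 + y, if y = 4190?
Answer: 5547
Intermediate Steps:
1357 + y = 1357 + 4190 = 5547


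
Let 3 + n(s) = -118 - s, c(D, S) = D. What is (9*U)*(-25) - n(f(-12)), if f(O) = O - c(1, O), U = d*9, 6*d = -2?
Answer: 783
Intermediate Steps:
d = -⅓ (d = (⅙)*(-2) = -⅓ ≈ -0.33333)
U = -3 (U = -⅓*9 = -3)
f(O) = -1 + O (f(O) = O - 1*1 = O - 1 = -1 + O)
n(s) = -121 - s (n(s) = -3 + (-118 - s) = -121 - s)
(9*U)*(-25) - n(f(-12)) = (9*(-3))*(-25) - (-121 - (-1 - 12)) = -27*(-25) - (-121 - 1*(-13)) = 675 - (-121 + 13) = 675 - 1*(-108) = 675 + 108 = 783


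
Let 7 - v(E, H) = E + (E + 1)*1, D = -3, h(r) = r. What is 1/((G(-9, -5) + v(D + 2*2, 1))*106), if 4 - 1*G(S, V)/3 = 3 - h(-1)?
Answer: 1/424 ≈ 0.0023585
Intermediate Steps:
G(S, V) = 0 (G(S, V) = 12 - 3*(3 - 1*(-1)) = 12 - 3*(3 + 1) = 12 - 3*4 = 12 - 12 = 0)
v(E, H) = 6 - 2*E (v(E, H) = 7 - (E + (E + 1)*1) = 7 - (E + (1 + E)*1) = 7 - (E + (1 + E)) = 7 - (1 + 2*E) = 7 + (-1 - 2*E) = 6 - 2*E)
1/((G(-9, -5) + v(D + 2*2, 1))*106) = 1/((0 + (6 - 2*(-3 + 2*2)))*106) = 1/((0 + (6 - 2*(-3 + 4)))*106) = 1/((0 + (6 - 2*1))*106) = 1/((0 + (6 - 2))*106) = 1/((0 + 4)*106) = 1/(4*106) = 1/424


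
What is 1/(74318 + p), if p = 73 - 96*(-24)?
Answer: 1/76695 ≈ 1.3039e-5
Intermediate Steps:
p = 2377 (p = 73 + 2304 = 2377)
1/(74318 + p) = 1/(74318 + 2377) = 1/76695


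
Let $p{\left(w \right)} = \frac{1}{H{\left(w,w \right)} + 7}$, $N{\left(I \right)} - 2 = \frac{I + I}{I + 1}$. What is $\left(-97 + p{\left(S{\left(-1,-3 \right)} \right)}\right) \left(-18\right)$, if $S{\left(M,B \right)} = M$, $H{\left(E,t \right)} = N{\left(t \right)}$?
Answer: $1746$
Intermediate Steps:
$N{\left(I \right)} = 2 + \frac{2 I}{1 + I}$ ($N{\left(I \right)} = 2 + \frac{I + I}{I + 1} = 2 + \frac{2 I}{1 + I}$)
$H{\left(E,t \right)} = \frac{2 \left(1 + 2 t\right)}{1 + t}$
$p{\left(w \right)} = \frac{1}{7 + \frac{2 \left(1 + 2 w\right)}{1 + w}}$ ($p{\left(w \right)} = \frac{1}{\frac{2 \left(1 + 2 w\right)}{1 + w} + 7} = \frac{1}{7 + \frac{2 \left(1 + 2 w\right)}{1 + w}}$)
$\left(-97 + p{\left(S{\left(-1,-3 \right)} \right)}\right) \left(-18\right) = \left(-97 + \frac{1 - 1}{9 + 11 \left(-1\right)}\right) \left(-18\right) = \left(-97 + \frac{1}{9 - 11} \cdot 0\right) \left(-18\right) = \left(-97 + \frac{1}{-2} \cdot 0\right) \left(-18\right) = \left(-97 - 0\right) \left(-18\right) = \left(-97 + 0\right) \left(-18\right) = \left(-97\right) \left(-18\right) = 1746$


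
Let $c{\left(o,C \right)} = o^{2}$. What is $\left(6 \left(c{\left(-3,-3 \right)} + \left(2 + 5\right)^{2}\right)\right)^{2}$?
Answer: $121104$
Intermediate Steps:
$\left(6 \left(c{\left(-3,-3 \right)} + \left(2 + 5\right)^{2}\right)\right)^{2} = \left(6 \left(\left(-3\right)^{2} + \left(2 + 5\right)^{2}\right)\right)^{2} = \left(6 \left(9 + 7^{2}\right)\right)^{2} = \left(6 \left(9 + 49\right)\right)^{2} = \left(6 \cdot 58\right)^{2} = 348^{2} = 121104$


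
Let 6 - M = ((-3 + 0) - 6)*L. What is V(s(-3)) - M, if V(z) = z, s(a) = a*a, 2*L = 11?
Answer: -93/2 ≈ -46.500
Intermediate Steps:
L = 11/2 (L = (½)*11 = 11/2 ≈ 5.5000)
s(a) = a²
M = 111/2 (M = 6 - ((-3 + 0) - 6)*11/2 = 6 - (-3 - 6)*11/2 = 6 - (-9)*11/2 = 6 - 1*(-99/2) = 6 + 99/2 = 111/2 ≈ 55.500)
V(s(-3)) - M = (-3)² - 1*111/2 = 9 - 111/2 = -93/2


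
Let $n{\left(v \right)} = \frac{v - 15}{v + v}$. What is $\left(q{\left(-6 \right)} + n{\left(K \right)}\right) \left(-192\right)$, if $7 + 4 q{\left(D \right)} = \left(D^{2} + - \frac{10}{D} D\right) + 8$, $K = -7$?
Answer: $- \frac{11184}{7} \approx -1597.7$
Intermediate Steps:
$n{\left(v \right)} = \frac{-15 + v}{2 v}$
$q{\left(D \right)} = - \frac{9}{4} + \frac{D^{2}}{4}$ ($q{\left(D \right)} = - \frac{7}{4} + \frac{\left(D^{2} + - \frac{10}{D} D\right) + 8}{4} = - \frac{7}{4} + \frac{\left(D^{2} - 10\right) + 8}{4} = - \frac{7}{4} + \frac{\left(-10 + D^{2}\right) + 8}{4} = - \frac{7}{4} + \frac{-2 + D^{2}}{4} = - \frac{7}{4} + \left(- \frac{1}{2} + \frac{D^{2}}{4}\right) = - \frac{9}{4} + \frac{D^{2}}{4}$)
$\left(q{\left(-6 \right)} + n{\left(K \right)}\right) \left(-192\right) = \left(\left(- \frac{9}{4} + \frac{\left(-6\right)^{2}}{4}\right) + \frac{-15 - 7}{2 \left(-7\right)}\right) \left(-192\right) = \left(\left(- \frac{9}{4} + \frac{1}{4} \cdot 36\right) + \frac{1}{2} \left(- \frac{1}{7}\right) \left(-22\right)\right) \left(-192\right) = \left(\left(- \frac{9}{4} + 9\right) + \frac{11}{7}\right) \left(-192\right) = \left(\frac{27}{4} + \frac{11}{7}\right) \left(-192\right) = \frac{233}{28} \left(-192\right) = - \frac{11184}{7}$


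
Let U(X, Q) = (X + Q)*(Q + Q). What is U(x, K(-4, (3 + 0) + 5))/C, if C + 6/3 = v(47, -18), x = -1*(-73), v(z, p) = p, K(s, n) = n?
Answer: -324/5 ≈ -64.800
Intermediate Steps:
x = 73
U(X, Q) = 2*Q*(Q + X) (U(X, Q) = (Q + X)*(2*Q) = 2*Q*(Q + X))
C = -20 (C = -2 - 18 = -20)
U(x, K(-4, (3 + 0) + 5))/C = (2*((3 + 0) + 5)*(((3 + 0) + 5) + 73))/(-20) = (2*(3 + 5)*((3 + 5) + 73))*(-1/20) = (2*8*(8 + 73))*(-1/20) = (2*8*81)*(-1/20) = 1296*(-1/20) = -324/5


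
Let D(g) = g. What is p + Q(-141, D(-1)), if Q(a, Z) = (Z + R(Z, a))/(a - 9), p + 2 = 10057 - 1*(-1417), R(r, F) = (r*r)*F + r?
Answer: 1720943/150 ≈ 11473.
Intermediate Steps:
R(r, F) = r + F*r² (R(r, F) = r²*F + r = F*r² + r = r + F*r²)
p = 11472 (p = -2 + (10057 - 1*(-1417)) = -2 + (10057 + 1417) = -2 + 11474 = 11472)
Q(a, Z) = (Z + Z*(1 + Z*a))/(-9 + a) (Q(a, Z) = (Z + Z*(1 + a*Z))/(a - 9) = (Z + Z*(1 + Z*a))/(-9 + a))
p + Q(-141, D(-1)) = 11472 - (2 - 1*(-141))/(-9 - 141) = 11472 - 1*(2 + 141)/(-150) = 11472 - 1*(-1/150)*143 = 11472 + 143/150 = 1720943/150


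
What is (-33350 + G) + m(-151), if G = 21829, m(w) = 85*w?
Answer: -24356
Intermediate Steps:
(-33350 + G) + m(-151) = (-33350 + 21829) + 85*(-151) = -11521 - 12835 = -24356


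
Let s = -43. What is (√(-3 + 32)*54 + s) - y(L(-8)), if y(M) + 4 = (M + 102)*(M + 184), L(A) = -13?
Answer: -15258 + 54*√29 ≈ -14967.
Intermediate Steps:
y(M) = -4 + (102 + M)*(184 + M) (y(M) = -4 + (M + 102)*(M + 184) = -4 + (102 + M)*(184 + M))
(√(-3 + 32)*54 + s) - y(L(-8)) = (√(-3 + 32)*54 - 43) - (18764 + (-13)² + 286*(-13)) = (√29*54 - 43) - (18764 + 169 - 3718) = (54*√29 - 43) - 1*15215 = (-43 + 54*√29) - 15215 = -15258 + 54*√29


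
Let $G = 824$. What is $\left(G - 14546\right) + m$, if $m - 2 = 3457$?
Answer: $-10263$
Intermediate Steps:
$m = 3459$ ($m = 2 + 3457 = 3459$)
$\left(G - 14546\right) + m = \left(824 - 14546\right) + 3459 = -13722 + 3459 = -10263$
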